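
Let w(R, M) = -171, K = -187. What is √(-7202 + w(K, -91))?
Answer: I*√7373 ≈ 85.866*I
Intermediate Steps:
√(-7202 + w(K, -91)) = √(-7202 - 171) = √(-7373) = I*√7373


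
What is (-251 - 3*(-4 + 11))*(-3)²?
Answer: -2448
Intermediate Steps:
(-251 - 3*(-4 + 11))*(-3)² = (-251 - 3*7)*9 = (-251 - 21)*9 = -272*9 = -2448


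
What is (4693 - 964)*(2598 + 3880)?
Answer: 24156462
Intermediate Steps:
(4693 - 964)*(2598 + 3880) = 3729*6478 = 24156462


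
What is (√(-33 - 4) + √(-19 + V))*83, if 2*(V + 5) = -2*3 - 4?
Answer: 83*I*(√29 + √37) ≈ 951.84*I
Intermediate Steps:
V = -10 (V = -5 + (-2*3 - 4)/2 = -5 + (-6 - 4)/2 = -5 + (½)*(-10) = -5 - 5 = -10)
(√(-33 - 4) + √(-19 + V))*83 = (√(-33 - 4) + √(-19 - 10))*83 = (√(-37) + √(-29))*83 = (I*√37 + I*√29)*83 = (I*√29 + I*√37)*83 = 83*I*√29 + 83*I*√37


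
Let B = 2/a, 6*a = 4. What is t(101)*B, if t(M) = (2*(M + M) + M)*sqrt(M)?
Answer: 1515*sqrt(101) ≈ 15226.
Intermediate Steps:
a = 2/3 (a = (1/6)*4 = 2/3 ≈ 0.66667)
B = 3 (B = 2/(2/3) = 2*(3/2) = 3)
t(M) = 5*M**(3/2) (t(M) = (2*(2*M) + M)*sqrt(M) = (4*M + M)*sqrt(M) = (5*M)*sqrt(M) = 5*M**(3/2))
t(101)*B = (5*101**(3/2))*3 = (5*(101*sqrt(101)))*3 = (505*sqrt(101))*3 = 1515*sqrt(101)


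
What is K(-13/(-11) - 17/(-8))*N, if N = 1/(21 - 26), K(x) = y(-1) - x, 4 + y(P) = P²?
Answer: 111/88 ≈ 1.2614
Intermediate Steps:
y(P) = -4 + P²
K(x) = -3 - x (K(x) = (-4 + (-1)²) - x = (-4 + 1) - x = -3 - x)
N = -⅕ (N = 1/(-5) = -⅕ ≈ -0.20000)
K(-13/(-11) - 17/(-8))*N = (-3 - (-13/(-11) - 17/(-8)))*(-⅕) = (-3 - (-13*(-1/11) - 17*(-⅛)))*(-⅕) = (-3 - (13/11 + 17/8))*(-⅕) = (-3 - 1*291/88)*(-⅕) = (-3 - 291/88)*(-⅕) = -555/88*(-⅕) = 111/88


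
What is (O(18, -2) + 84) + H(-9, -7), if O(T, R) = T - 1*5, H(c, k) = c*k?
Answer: 160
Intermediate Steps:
O(T, R) = -5 + T (O(T, R) = T - 5 = -5 + T)
(O(18, -2) + 84) + H(-9, -7) = ((-5 + 18) + 84) - 9*(-7) = (13 + 84) + 63 = 97 + 63 = 160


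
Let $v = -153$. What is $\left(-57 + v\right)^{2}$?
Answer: $44100$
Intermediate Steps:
$\left(-57 + v\right)^{2} = \left(-57 - 153\right)^{2} = \left(-210\right)^{2} = 44100$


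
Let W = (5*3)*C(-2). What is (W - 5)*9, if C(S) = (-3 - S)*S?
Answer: 225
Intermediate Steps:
C(S) = S*(-3 - S)
W = 30 (W = (5*3)*(-1*(-2)*(3 - 2)) = 15*(-1*(-2)*1) = 15*2 = 30)
(W - 5)*9 = (30 - 5)*9 = 25*9 = 225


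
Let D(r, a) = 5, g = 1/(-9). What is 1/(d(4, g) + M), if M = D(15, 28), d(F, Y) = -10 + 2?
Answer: -⅓ ≈ -0.33333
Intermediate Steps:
g = -⅑ ≈ -0.11111
d(F, Y) = -8
M = 5
1/(d(4, g) + M) = 1/(-8 + 5) = 1/(-3) = -⅓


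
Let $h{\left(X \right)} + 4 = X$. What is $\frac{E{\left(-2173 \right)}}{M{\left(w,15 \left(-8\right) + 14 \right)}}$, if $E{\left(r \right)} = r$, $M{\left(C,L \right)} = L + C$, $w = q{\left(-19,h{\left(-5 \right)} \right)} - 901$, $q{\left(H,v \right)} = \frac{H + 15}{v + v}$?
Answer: $\frac{477}{221} \approx 2.1584$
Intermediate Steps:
$h{\left(X \right)} = -4 + X$
$q{\left(H,v \right)} = \frac{15 + H}{2 v}$
$w = - \frac{8107}{9}$ ($w = \frac{15 - 19}{2 \left(-4 - 5\right)} - 901 = \frac{1}{2} \frac{1}{-9} \left(-4\right) - 901 = \frac{1}{2} \left(- \frac{1}{9}\right) \left(-4\right) - 901 = \frac{2}{9} - 901 = - \frac{8107}{9} \approx -900.78$)
$M{\left(C,L \right)} = C + L$
$\frac{E{\left(-2173 \right)}}{M{\left(w,15 \left(-8\right) + 14 \right)}} = - \frac{2173}{- \frac{8107}{9} + \left(15 \left(-8\right) + 14\right)} = - \frac{2173}{- \frac{8107}{9} + \left(-120 + 14\right)} = - \frac{2173}{- \frac{8107}{9} - 106} = - \frac{2173}{- \frac{9061}{9}} = \left(-2173\right) \left(- \frac{9}{9061}\right) = \frac{477}{221}$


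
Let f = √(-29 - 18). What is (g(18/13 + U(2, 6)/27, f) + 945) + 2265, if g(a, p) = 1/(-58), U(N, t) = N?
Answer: 186179/58 ≈ 3210.0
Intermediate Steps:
f = I*√47 (f = √(-47) = I*√47 ≈ 6.8557*I)
g(a, p) = -1/58
(g(18/13 + U(2, 6)/27, f) + 945) + 2265 = (-1/58 + 945) + 2265 = 54809/58 + 2265 = 186179/58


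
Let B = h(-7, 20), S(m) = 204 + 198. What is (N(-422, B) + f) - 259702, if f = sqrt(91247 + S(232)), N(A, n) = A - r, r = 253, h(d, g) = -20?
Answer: -260377 + sqrt(91649) ≈ -2.6007e+5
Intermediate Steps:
S(m) = 402
B = -20
N(A, n) = -253 + A (N(A, n) = A - 1*253 = A - 253 = -253 + A)
f = sqrt(91649) (f = sqrt(91247 + 402) = sqrt(91649) ≈ 302.74)
(N(-422, B) + f) - 259702 = ((-253 - 422) + sqrt(91649)) - 259702 = (-675 + sqrt(91649)) - 259702 = -260377 + sqrt(91649)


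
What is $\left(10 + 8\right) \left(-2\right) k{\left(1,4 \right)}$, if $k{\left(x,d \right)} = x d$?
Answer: $-144$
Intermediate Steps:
$k{\left(x,d \right)} = d x$
$\left(10 + 8\right) \left(-2\right) k{\left(1,4 \right)} = \left(10 + 8\right) \left(-2\right) 4 \cdot 1 = 18 \left(-2\right) 4 = \left(-36\right) 4 = -144$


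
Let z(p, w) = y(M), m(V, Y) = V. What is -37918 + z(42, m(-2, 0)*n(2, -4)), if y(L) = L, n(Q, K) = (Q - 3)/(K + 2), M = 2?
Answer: -37916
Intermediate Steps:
n(Q, K) = (-3 + Q)/(2 + K)
z(p, w) = 2
-37918 + z(42, m(-2, 0)*n(2, -4)) = -37918 + 2 = -37916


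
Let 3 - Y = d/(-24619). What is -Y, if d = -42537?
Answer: -31320/24619 ≈ -1.2722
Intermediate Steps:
Y = 31320/24619 (Y = 3 - (-42537)/(-24619) = 3 - (-42537)*(-1)/24619 = 3 - 1*42537/24619 = 3 - 42537/24619 = 31320/24619 ≈ 1.2722)
-Y = -1*31320/24619 = -31320/24619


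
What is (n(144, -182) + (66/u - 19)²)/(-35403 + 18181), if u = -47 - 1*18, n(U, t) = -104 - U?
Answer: -644801/72762950 ≈ -0.0088617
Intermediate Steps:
u = -65 (u = -47 - 18 = -65)
(n(144, -182) + (66/u - 19)²)/(-35403 + 18181) = ((-104 - 1*144) + (66/(-65) - 19)²)/(-35403 + 18181) = ((-104 - 144) + (66*(-1/65) - 19)²)/(-17222) = (-248 + (-66/65 - 19)²)*(-1/17222) = (-248 + (-1301/65)²)*(-1/17222) = (-248 + 1692601/4225)*(-1/17222) = (644801/4225)*(-1/17222) = -644801/72762950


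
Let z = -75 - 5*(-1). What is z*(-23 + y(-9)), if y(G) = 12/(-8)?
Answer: 1715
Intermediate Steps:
z = -70 (z = -75 + 5 = -70)
y(G) = -3/2 (y(G) = 12*(-⅛) = -3/2)
z*(-23 + y(-9)) = -70*(-23 - 3/2) = -70*(-49/2) = 1715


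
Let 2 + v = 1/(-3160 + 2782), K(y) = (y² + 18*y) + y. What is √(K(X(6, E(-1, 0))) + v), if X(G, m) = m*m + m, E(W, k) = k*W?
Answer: I*√31794/126 ≈ 1.4151*I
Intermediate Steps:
E(W, k) = W*k
X(G, m) = m + m² (X(G, m) = m² + m = m + m²)
K(y) = y² + 19*y
v = -757/378 (v = -2 + 1/(-3160 + 2782) = -2 + 1/(-378) = -2 - 1/378 = -757/378 ≈ -2.0026)
√(K(X(6, E(-1, 0))) + v) = √(((-1*0)*(1 - 1*0))*(19 + (-1*0)*(1 - 1*0)) - 757/378) = √((0*(1 + 0))*(19 + 0*(1 + 0)) - 757/378) = √((0*1)*(19 + 0*1) - 757/378) = √(0*(19 + 0) - 757/378) = √(0*19 - 757/378) = √(0 - 757/378) = √(-757/378) = I*√31794/126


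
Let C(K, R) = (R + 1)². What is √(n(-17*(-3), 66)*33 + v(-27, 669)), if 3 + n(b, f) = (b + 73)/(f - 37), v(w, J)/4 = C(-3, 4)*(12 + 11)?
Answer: √1969709/29 ≈ 48.395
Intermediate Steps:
C(K, R) = (1 + R)²
v(w, J) = 2300 (v(w, J) = 4*((1 + 4)²*(12 + 11)) = 4*(5²*23) = 4*(25*23) = 4*575 = 2300)
n(b, f) = -3 + (73 + b)/(-37 + f) (n(b, f) = -3 + (b + 73)/(f - 37) = -3 + (73 + b)/(-37 + f))
√(n(-17*(-3), 66)*33 + v(-27, 669)) = √(((184 - 17*(-3) - 3*66)/(-37 + 66))*33 + 2300) = √(((184 + 51 - 198)/29)*33 + 2300) = √(((1/29)*37)*33 + 2300) = √((37/29)*33 + 2300) = √(1221/29 + 2300) = √(67921/29) = √1969709/29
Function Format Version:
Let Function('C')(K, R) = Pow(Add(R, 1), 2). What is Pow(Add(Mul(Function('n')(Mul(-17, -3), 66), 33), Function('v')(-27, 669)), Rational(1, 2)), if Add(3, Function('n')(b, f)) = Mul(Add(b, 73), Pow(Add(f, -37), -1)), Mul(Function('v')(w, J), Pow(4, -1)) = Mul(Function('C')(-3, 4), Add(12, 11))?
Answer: Mul(Rational(1, 29), Pow(1969709, Rational(1, 2))) ≈ 48.395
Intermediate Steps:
Function('C')(K, R) = Pow(Add(1, R), 2)
Function('v')(w, J) = 2300 (Function('v')(w, J) = Mul(4, Mul(Pow(Add(1, 4), 2), Add(12, 11))) = Mul(4, Mul(Pow(5, 2), 23)) = Mul(4, Mul(25, 23)) = Mul(4, 575) = 2300)
Function('n')(b, f) = Add(-3, Mul(Pow(Add(-37, f), -1), Add(73, b))) (Function('n')(b, f) = Add(-3, Mul(Add(b, 73), Pow(Add(f, -37), -1))) = Add(-3, Mul(Add(73, b), Pow(Add(-37, f), -1))) = Add(-3, Mul(Pow(Add(-37, f), -1), Add(73, b))))
Pow(Add(Mul(Function('n')(Mul(-17, -3), 66), 33), Function('v')(-27, 669)), Rational(1, 2)) = Pow(Add(Mul(Mul(Pow(Add(-37, 66), -1), Add(184, Mul(-17, -3), Mul(-3, 66))), 33), 2300), Rational(1, 2)) = Pow(Add(Mul(Mul(Pow(29, -1), Add(184, 51, -198)), 33), 2300), Rational(1, 2)) = Pow(Add(Mul(Mul(Rational(1, 29), 37), 33), 2300), Rational(1, 2)) = Pow(Add(Mul(Rational(37, 29), 33), 2300), Rational(1, 2)) = Pow(Add(Rational(1221, 29), 2300), Rational(1, 2)) = Pow(Rational(67921, 29), Rational(1, 2)) = Mul(Rational(1, 29), Pow(1969709, Rational(1, 2)))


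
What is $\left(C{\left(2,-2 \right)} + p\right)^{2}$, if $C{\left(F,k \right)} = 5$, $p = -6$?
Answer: $1$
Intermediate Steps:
$\left(C{\left(2,-2 \right)} + p\right)^{2} = \left(5 - 6\right)^{2} = \left(-1\right)^{2} = 1$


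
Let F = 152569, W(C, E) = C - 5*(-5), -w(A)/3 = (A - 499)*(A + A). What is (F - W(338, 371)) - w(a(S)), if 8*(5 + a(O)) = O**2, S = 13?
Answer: 3375611/32 ≈ 1.0549e+5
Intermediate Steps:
a(O) = -5 + O**2/8
w(A) = -6*A*(-499 + A) (w(A) = -3*(A - 499)*(A + A) = -3*(-499 + A)*2*A = -6*A*(-499 + A))
W(C, E) = 25 + C (W(C, E) = C + 25 = 25 + C)
(F - W(338, 371)) - w(a(S)) = (152569 - (25 + 338)) - 6*(-5 + (1/8)*13**2)*(499 - (-5 + (1/8)*13**2)) = (152569 - 1*363) - 6*(-5 + (1/8)*169)*(499 - (-5 + (1/8)*169)) = (152569 - 363) - 6*(-5 + 169/8)*(499 - (-5 + 169/8)) = 152206 - 6*129*(499 - 1*129/8)/8 = 152206 - 6*129*(499 - 129/8)/8 = 152206 - 6*129*3863/(8*8) = 152206 - 1*1494981/32 = 152206 - 1494981/32 = 3375611/32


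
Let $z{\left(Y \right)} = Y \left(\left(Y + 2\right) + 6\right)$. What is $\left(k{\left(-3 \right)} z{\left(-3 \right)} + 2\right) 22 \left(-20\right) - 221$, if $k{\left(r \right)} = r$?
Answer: $-20901$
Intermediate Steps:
$z{\left(Y \right)} = Y \left(8 + Y\right)$ ($z{\left(Y \right)} = Y \left(\left(2 + Y\right) + 6\right) = Y \left(8 + Y\right)$)
$\left(k{\left(-3 \right)} z{\left(-3 \right)} + 2\right) 22 \left(-20\right) - 221 = \left(- 3 \left(- 3 \left(8 - 3\right)\right) + 2\right) 22 \left(-20\right) - 221 = \left(- 3 \left(\left(-3\right) 5\right) + 2\right) \left(-440\right) - 221 = \left(\left(-3\right) \left(-15\right) + 2\right) \left(-440\right) - 221 = \left(45 + 2\right) \left(-440\right) - 221 = 47 \left(-440\right) - 221 = -20680 - 221 = -20901$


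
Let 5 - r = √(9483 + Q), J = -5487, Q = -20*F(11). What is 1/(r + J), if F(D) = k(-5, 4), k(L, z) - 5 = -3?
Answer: -5482/30042881 + √9443/30042881 ≈ -0.00017924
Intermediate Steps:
k(L, z) = 2 (k(L, z) = 5 - 3 = 2)
F(D) = 2
Q = -40 (Q = -20*2 = -40)
r = 5 - √9443 (r = 5 - √(9483 - 40) = 5 - √9443 ≈ -92.175)
1/(r + J) = 1/((5 - √9443) - 5487) = 1/(-5482 - √9443)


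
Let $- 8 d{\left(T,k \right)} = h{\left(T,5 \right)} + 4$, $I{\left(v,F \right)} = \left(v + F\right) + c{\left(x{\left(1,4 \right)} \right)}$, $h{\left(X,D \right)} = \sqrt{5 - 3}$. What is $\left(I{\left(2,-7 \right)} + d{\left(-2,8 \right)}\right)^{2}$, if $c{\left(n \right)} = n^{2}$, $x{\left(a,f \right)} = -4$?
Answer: $\frac{\left(84 - \sqrt{2}\right)^{2}}{64} \approx 106.57$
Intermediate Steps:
$h{\left(X,D \right)} = \sqrt{2}$
$I{\left(v,F \right)} = 16 + F + v$ ($I{\left(v,F \right)} = \left(v + F\right) + \left(-4\right)^{2} = \left(F + v\right) + 16 = 16 + F + v$)
$d{\left(T,k \right)} = - \frac{1}{2} - \frac{\sqrt{2}}{8}$ ($d{\left(T,k \right)} = - \frac{\sqrt{2} + 4}{8} = - \frac{4 + \sqrt{2}}{8} = - \frac{1}{2} - \frac{\sqrt{2}}{8}$)
$\left(I{\left(2,-7 \right)} + d{\left(-2,8 \right)}\right)^{2} = \left(\left(16 - 7 + 2\right) - \left(\frac{1}{2} + \frac{\sqrt{2}}{8}\right)\right)^{2} = \left(11 - \left(\frac{1}{2} + \frac{\sqrt{2}}{8}\right)\right)^{2} = \left(\frac{21}{2} - \frac{\sqrt{2}}{8}\right)^{2}$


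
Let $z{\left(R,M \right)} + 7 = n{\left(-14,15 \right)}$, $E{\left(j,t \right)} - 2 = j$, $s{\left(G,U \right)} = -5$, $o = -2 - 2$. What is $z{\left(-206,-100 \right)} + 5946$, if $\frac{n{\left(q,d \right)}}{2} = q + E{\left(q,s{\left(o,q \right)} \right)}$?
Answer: $5887$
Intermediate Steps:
$o = -4$
$E{\left(j,t \right)} = 2 + j$
$n{\left(q,d \right)} = 4 + 4 q$ ($n{\left(q,d \right)} = 2 \left(q + \left(2 + q\right)\right) = 2 \left(2 + 2 q\right) = 4 + 4 q$)
$z{\left(R,M \right)} = -59$ ($z{\left(R,M \right)} = -7 + \left(4 + 4 \left(-14\right)\right) = -7 + \left(4 - 56\right) = -7 - 52 = -59$)
$z{\left(-206,-100 \right)} + 5946 = -59 + 5946 = 5887$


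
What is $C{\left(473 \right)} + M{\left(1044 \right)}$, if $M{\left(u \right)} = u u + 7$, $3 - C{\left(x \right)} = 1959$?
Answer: $1087987$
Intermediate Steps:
$C{\left(x \right)} = -1956$ ($C{\left(x \right)} = 3 - 1959 = -1956$)
$M{\left(u \right)} = 7 + u^{2}$ ($M{\left(u \right)} = u^{2} + 7 = 7 + u^{2}$)
$C{\left(473 \right)} + M{\left(1044 \right)} = -1956 + \left(7 + 1044^{2}\right) = -1956 + \left(7 + 1089936\right) = -1956 + 1089943 = 1087987$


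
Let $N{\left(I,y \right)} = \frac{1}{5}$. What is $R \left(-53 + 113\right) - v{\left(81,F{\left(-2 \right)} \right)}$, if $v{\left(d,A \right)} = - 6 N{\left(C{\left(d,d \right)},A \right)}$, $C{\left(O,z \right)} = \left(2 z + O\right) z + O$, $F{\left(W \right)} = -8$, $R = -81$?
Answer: $- \frac{24294}{5} \approx -4858.8$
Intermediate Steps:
$C{\left(O,z \right)} = O + z \left(O + 2 z\right)$ ($C{\left(O,z \right)} = \left(O + 2 z\right) z + O = z \left(O + 2 z\right) + O = O + z \left(O + 2 z\right)$)
$N{\left(I,y \right)} = \frac{1}{5}$
$v{\left(d,A \right)} = - \frac{6}{5}$ ($v{\left(d,A \right)} = \left(-6\right) \frac{1}{5} = - \frac{6}{5}$)
$R \left(-53 + 113\right) - v{\left(81,F{\left(-2 \right)} \right)} = - 81 \left(-53 + 113\right) - - \frac{6}{5} = \left(-81\right) 60 + \frac{6}{5} = -4860 + \frac{6}{5} = - \frac{24294}{5}$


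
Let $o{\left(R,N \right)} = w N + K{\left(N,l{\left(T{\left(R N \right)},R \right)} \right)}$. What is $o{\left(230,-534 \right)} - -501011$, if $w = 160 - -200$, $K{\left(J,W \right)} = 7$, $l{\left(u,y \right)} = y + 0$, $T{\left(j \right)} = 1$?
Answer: $308778$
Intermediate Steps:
$l{\left(u,y \right)} = y$
$w = 360$ ($w = 160 + 200 = 360$)
$o{\left(R,N \right)} = 7 + 360 N$ ($o{\left(R,N \right)} = 360 N + 7 = 7 + 360 N$)
$o{\left(230,-534 \right)} - -501011 = \left(7 + 360 \left(-534\right)\right) - -501011 = \left(7 - 192240\right) + 501011 = -192233 + 501011 = 308778$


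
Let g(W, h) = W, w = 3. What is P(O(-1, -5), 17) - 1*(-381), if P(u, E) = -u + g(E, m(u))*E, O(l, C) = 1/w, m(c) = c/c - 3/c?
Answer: 2009/3 ≈ 669.67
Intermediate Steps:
m(c) = 1 - 3/c
O(l, C) = ⅓ (O(l, C) = 1/3 = ⅓)
P(u, E) = E² - u (P(u, E) = -u + E*E = -u + E² = E² - u)
P(O(-1, -5), 17) - 1*(-381) = (17² - 1*⅓) - 1*(-381) = (289 - ⅓) + 381 = 866/3 + 381 = 2009/3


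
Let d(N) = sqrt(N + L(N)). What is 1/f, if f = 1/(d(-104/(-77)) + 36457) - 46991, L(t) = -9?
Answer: (-sqrt(45353) + 2807189*I)/(7*(-18844659746*I + 6713*sqrt(45353))) ≈ -2.1281e-5 + 8.6736e-19*I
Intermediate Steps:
d(N) = sqrt(-9 + N) (d(N) = sqrt(N - 9) = sqrt(-9 + N))
f = -46991 + 1/(36457 + I*sqrt(45353)/77) (f = 1/(sqrt(-9 - 104/(-77)) + 36457) - 46991 = 1/(sqrt(-9 - 104*(-1/77)) + 36457) - 46991 = 1/(sqrt(-9 + 104/77) + 36457) - 46991 = 1/(sqrt(-589/77) + 36457) - 46991 = 1/(I*sqrt(45353)/77 + 36457) - 46991 = 1/(36457 + I*sqrt(45353)/77) - 46991 = -46991 + 1/(36457 + I*sqrt(45353)/77) ≈ -46991.0 - 2.0809e-9*I)
1/f = 1/(7*(-6713*sqrt(45353) + 18844659746*I)/(sqrt(45353) - 2807189*I)) = (sqrt(45353) - 2807189*I)/(7*(-6713*sqrt(45353) + 18844659746*I))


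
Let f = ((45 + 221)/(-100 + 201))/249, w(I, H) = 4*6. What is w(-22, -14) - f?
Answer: 603310/25149 ≈ 23.989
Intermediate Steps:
w(I, H) = 24
f = 266/25149 (f = (266/101)*(1/249) = 266/25149 ≈ 0.010577)
w(-22, -14) - f = 24 - 1*266/25149 = 24 - 266/25149 = 603310/25149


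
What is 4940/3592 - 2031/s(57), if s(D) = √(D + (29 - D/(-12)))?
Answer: 1235/898 - 1354*√3/11 ≈ -211.82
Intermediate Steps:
s(D) = √(29 + 13*D/12) (s(D) = √(D + (29 - D*(-1)/12)) = √(D + (29 - (-1)*D/12)) = √(D + (29 + D/12)) = √(29 + 13*D/12))
4940/3592 - 2031/s(57) = 4940/3592 - 2031*6/√(1044 + 39*57) = 4940*(1/3592) - 2031*6/√(1044 + 2223) = 1235/898 - 2031*2*√3/33 = 1235/898 - 1354*√3/11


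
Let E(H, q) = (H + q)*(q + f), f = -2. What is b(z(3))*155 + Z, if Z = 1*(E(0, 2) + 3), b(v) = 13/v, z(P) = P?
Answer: 2024/3 ≈ 674.67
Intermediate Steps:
E(H, q) = (-2 + q)*(H + q) (E(H, q) = (H + q)*(q - 2) = (H + q)*(-2 + q) = (-2 + q)*(H + q))
Z = 3 (Z = 1*((2**2 - 2*0 - 2*2 + 0*2) + 3) = 1*((4 + 0 - 4 + 0) + 3) = 1*(0 + 3) = 1*3 = 3)
b(z(3))*155 + Z = (13/3)*155 + 3 = 2015/3 + 3 = 2024/3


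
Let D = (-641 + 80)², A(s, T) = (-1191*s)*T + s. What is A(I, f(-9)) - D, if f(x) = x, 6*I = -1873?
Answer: -10983443/3 ≈ -3.6611e+6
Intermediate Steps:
I = -1873/6 (I = (⅙)*(-1873) = -1873/6 ≈ -312.17)
A(s, T) = s - 1191*T*s (A(s, T) = -1191*T*s + s = s - 1191*T*s)
D = 314721 (D = (-561)² = 314721)
A(I, f(-9)) - D = -1873*(1 - 1191*(-9))/6 - 1*314721 = -1873*(1 + 10719)/6 - 314721 = -1873/6*10720 - 314721 = -10039280/3 - 314721 = -10983443/3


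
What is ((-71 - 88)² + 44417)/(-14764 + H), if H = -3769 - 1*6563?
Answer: -34849/12548 ≈ -2.7773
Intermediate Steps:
H = -10332 (H = -3769 - 6563 = -10332)
((-71 - 88)² + 44417)/(-14764 + H) = ((-71 - 88)² + 44417)/(-14764 - 10332) = ((-159)² + 44417)/(-25096) = (25281 + 44417)*(-1/25096) = 69698*(-1/25096) = -34849/12548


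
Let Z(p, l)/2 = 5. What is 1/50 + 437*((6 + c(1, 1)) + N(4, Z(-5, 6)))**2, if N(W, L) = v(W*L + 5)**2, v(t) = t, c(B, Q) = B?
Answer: 90219174401/50 ≈ 1.8044e+9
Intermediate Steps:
Z(p, l) = 10 (Z(p, l) = 2*5 = 10)
N(W, L) = (5 + L*W)**2 (N(W, L) = (W*L + 5)**2 = (L*W + 5)**2 = (5 + L*W)**2)
1/50 + 437*((6 + c(1, 1)) + N(4, Z(-5, 6)))**2 = 1/50 + 437*((6 + 1) + (5 + 10*4)**2)**2 = 1/50 + 437*(7 + (5 + 40)**2)**2 = 1/50 + 437*(7 + 45**2)**2 = 1/50 + 437*(7 + 2025)**2 = 1/50 + 437*2032**2 = 1/50 + 437*4129024 = 1/50 + 1804383488 = 90219174401/50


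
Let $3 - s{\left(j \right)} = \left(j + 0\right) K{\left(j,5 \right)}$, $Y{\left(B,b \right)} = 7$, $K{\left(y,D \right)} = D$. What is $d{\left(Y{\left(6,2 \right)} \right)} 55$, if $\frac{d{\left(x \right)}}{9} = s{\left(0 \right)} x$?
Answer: $10395$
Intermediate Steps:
$s{\left(j \right)} = 3 - 5 j$ ($s{\left(j \right)} = 3 - \left(j + 0\right) 5 = 3 - j 5 = 3 - 5 j$)
$d{\left(x \right)} = 27 x$ ($d{\left(x \right)} = 9 \left(3 - 0\right) x = 9 \left(3 + 0\right) x = 9 \cdot 3 x = 27 x$)
$d{\left(Y{\left(6,2 \right)} \right)} 55 = 27 \cdot 7 \cdot 55 = 189 \cdot 55 = 10395$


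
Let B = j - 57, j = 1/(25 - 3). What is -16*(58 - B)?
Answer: -20232/11 ≈ -1839.3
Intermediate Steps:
j = 1/22 ≈ 0.045455
B = -1253/22 (B = 1/22 - 57 = -1253/22 ≈ -56.955)
-16*(58 - B) = -16*(58 - 1*(-1253/22)) = -16*(58 + 1253/22) = -16*2529/22 = -20232/11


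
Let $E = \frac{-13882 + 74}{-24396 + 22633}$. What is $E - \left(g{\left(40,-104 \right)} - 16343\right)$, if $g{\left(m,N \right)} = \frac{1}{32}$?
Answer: $\frac{922446781}{56416} \approx 16351.0$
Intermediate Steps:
$g{\left(m,N \right)} = \frac{1}{32}$
$E = \frac{13808}{1763}$ ($E = - \frac{13808}{-1763} = \left(-13808\right) \left(- \frac{1}{1763}\right) = \frac{13808}{1763} \approx 7.8321$)
$E - \left(g{\left(40,-104 \right)} - 16343\right) = \frac{13808}{1763} - \left(\frac{1}{32} - 16343\right) = \frac{13808}{1763} - - \frac{522975}{32} = \frac{13808}{1763} + \frac{522975}{32} = \frac{922446781}{56416}$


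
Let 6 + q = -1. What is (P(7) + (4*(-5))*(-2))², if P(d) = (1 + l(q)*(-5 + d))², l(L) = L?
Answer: 43681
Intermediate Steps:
q = -7 (q = -6 - 1 = -7)
P(d) = (36 - 7*d)² (P(d) = (1 - 7*(-5 + d))² = (1 + (35 - 7*d))² = (36 - 7*d)²)
(P(7) + (4*(-5))*(-2))² = ((36 - 7*7)² + (4*(-5))*(-2))² = ((36 - 49)² - 20*(-2))² = ((-13)² + 40)² = (169 + 40)² = 209² = 43681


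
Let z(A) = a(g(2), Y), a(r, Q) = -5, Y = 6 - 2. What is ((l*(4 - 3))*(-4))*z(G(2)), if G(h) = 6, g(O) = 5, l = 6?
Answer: 120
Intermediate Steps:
Y = 4
z(A) = -5
((l*(4 - 3))*(-4))*z(G(2)) = ((6*(4 - 3))*(-4))*(-5) = ((6*1)*(-4))*(-5) = (6*(-4))*(-5) = -24*(-5) = 120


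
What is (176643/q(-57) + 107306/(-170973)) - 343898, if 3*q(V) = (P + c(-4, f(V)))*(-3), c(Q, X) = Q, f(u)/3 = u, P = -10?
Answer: -792962137201/2393622 ≈ -3.3128e+5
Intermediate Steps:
f(u) = 3*u
q(V) = 14 (q(V) = ((-10 - 4)*(-3))/3 = (-14*(-3))/3 = (1/3)*42 = 14)
(176643/q(-57) + 107306/(-170973)) - 343898 = (176643/14 + 107306/(-170973)) - 343898 = (176643*(1/14) + 107306*(-1/170973)) - 343898 = (176643/14 - 107306/170973) - 343898 = 30199681355/2393622 - 343898 = -792962137201/2393622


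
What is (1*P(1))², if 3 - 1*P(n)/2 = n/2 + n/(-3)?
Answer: 289/9 ≈ 32.111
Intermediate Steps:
P(n) = 6 - n/3 (P(n) = 6 - 2*(n/2 + n/(-3)) = 6 - 2*(n*(½) + n*(-⅓)) = 6 - 2*(n/2 - n/3) = 6 - n/3)
(1*P(1))² = (1*(6 - ⅓*1))² = (1*(6 - ⅓))² = (1*(17/3))² = (17/3)² = 289/9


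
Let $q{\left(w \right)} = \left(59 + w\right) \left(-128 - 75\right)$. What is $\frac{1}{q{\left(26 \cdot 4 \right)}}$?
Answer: $- \frac{1}{33089} \approx -3.0222 \cdot 10^{-5}$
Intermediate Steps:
$q{\left(w \right)} = -11977 - 203 w$ ($q{\left(w \right)} = \left(59 + w\right) \left(-203\right) = -11977 - 203 w$)
$\frac{1}{q{\left(26 \cdot 4 \right)}} = \frac{1}{-11977 - 203 \cdot 26 \cdot 4} = \frac{1}{-11977 - 21112} = \frac{1}{-33089} = - \frac{1}{33089}$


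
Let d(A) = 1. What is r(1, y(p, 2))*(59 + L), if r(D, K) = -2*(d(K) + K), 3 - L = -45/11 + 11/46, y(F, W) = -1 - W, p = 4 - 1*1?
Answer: 66642/253 ≈ 263.41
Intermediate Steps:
p = 3 (p = 4 - 1 = 3)
L = 3467/506 (L = 3 - (-45/11 + 11/46) = 3 - 1*(-1949/506) = 3 + 1949/506 = 3467/506 ≈ 6.8518)
r(D, K) = -2 - 2*K (r(D, K) = -2*(1 + K) = -2 - 2*K)
r(1, y(p, 2))*(59 + L) = (-2 - 2*(-1 - 1*2))*(59 + 3467/506) = (-2 - 2*(-1 - 2))*(33321/506) = (-2 - 2*(-3))*(33321/506) = (-2 + 6)*(33321/506) = 4*(33321/506) = 66642/253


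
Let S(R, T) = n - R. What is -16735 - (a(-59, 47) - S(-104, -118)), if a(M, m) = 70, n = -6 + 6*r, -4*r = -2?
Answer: -16704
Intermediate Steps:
r = ½ (r = -¼*(-2) = ½ ≈ 0.50000)
n = -3 (n = -6 + 6*(½) = -6 + 3 = -3)
S(R, T) = -3 - R
-16735 - (a(-59, 47) - S(-104, -118)) = -16735 - (70 - (-3 - 1*(-104))) = -16735 - (70 - (-3 + 104)) = -16735 - (70 - 1*101) = -16735 - (70 - 101) = -16735 - 1*(-31) = -16735 + 31 = -16704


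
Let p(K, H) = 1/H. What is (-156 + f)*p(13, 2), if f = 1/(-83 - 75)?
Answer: -24649/316 ≈ -78.003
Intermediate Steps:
f = -1/158 (f = 1/(-158) = -1/158 ≈ -0.0063291)
(-156 + f)*p(13, 2) = (-156 - 1/158)/2 = -24649/158*½ = -24649/316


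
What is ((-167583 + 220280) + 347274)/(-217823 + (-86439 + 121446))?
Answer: -399971/182816 ≈ -2.1878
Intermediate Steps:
((-167583 + 220280) + 347274)/(-217823 + (-86439 + 121446)) = (52697 + 347274)/(-217823 + 35007) = 399971/(-182816) = 399971*(-1/182816) = -399971/182816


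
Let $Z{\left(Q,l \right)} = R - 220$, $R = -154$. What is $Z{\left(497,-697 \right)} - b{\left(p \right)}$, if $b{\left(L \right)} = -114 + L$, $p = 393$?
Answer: $-653$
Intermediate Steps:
$Z{\left(Q,l \right)} = -374$ ($Z{\left(Q,l \right)} = -154 - 220 = -374$)
$Z{\left(497,-697 \right)} - b{\left(p \right)} = -374 - \left(-114 + 393\right) = -374 - 279 = -653$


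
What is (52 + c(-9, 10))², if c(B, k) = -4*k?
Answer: 144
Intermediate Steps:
(52 + c(-9, 10))² = (52 - 4*10)² = (52 - 40)² = 12² = 144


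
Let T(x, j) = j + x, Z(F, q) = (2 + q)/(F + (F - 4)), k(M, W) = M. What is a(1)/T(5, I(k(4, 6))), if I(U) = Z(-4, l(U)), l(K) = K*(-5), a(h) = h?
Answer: 2/13 ≈ 0.15385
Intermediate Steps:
l(K) = -5*K
Z(F, q) = (2 + q)/(-4 + 2*F) (Z(F, q) = (2 + q)/(F + (-4 + F)) = (2 + q)/(-4 + 2*F))
I(U) = -⅙ + 5*U/12 (I(U) = (2 - 5*U)/(2*(-2 - 4)) = (½)*(2 - 5*U)/(-6) = (½)*(-⅙)*(2 - 5*U) = -⅙ + 5*U/12)
a(1)/T(5, I(k(4, 6))) = 1/((-⅙ + (5/12)*4) + 5) = 1/((-⅙ + 5/3) + 5) = 1/(3/2 + 5) = 1/(13/2) = (2/13)*1 = 2/13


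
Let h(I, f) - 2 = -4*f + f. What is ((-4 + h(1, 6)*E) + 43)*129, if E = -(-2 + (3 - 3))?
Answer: 903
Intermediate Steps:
h(I, f) = 2 - 3*f (h(I, f) = 2 + (-4*f + f) = 2 - 3*f)
E = 2 (E = -(-2 + 0) = -1*(-2) = 2)
((-4 + h(1, 6)*E) + 43)*129 = ((-4 + (2 - 3*6)*2) + 43)*129 = ((-4 + (2 - 18)*2) + 43)*129 = ((-4 - 16*2) + 43)*129 = ((-4 - 32) + 43)*129 = (-36 + 43)*129 = 7*129 = 903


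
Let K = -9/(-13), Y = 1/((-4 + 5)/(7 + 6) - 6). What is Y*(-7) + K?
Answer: 268/143 ≈ 1.8741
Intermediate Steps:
Y = -13/77 (Y = 1/(1/13 - 6) = 1/(-77/13) = -13/77 ≈ -0.16883)
K = 9/13 (K = -9*(-1/13) = 9/13 ≈ 0.69231)
Y*(-7) + K = -13/77*(-7) + 9/13 = 13/11 + 9/13 = 268/143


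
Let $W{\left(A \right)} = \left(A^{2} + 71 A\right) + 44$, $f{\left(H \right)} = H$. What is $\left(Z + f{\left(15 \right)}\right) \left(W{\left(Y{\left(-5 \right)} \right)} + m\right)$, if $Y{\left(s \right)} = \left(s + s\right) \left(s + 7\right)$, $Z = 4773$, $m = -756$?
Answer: $-8292816$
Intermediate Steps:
$Y{\left(s \right)} = 2 s \left(7 + s\right)$
$W{\left(A \right)} = 44 + A^{2} + 71 A$
$\left(Z + f{\left(15 \right)}\right) \left(W{\left(Y{\left(-5 \right)} \right)} + m\right) = \left(4773 + 15\right) \left(\left(44 + \left(2 \left(-5\right) \left(7 - 5\right)\right)^{2} + 71 \cdot 2 \left(-5\right) \left(7 - 5\right)\right) - 756\right) = 4788 \left(\left(44 + \left(2 \left(-5\right) 2\right)^{2} + 71 \cdot 2 \left(-5\right) 2\right) - 756\right) = 4788 \left(\left(44 + \left(-20\right)^{2} + 71 \left(-20\right)\right) - 756\right) = 4788 \left(\left(44 + 400 - 1420\right) - 756\right) = 4788 \left(-976 - 756\right) = 4788 \left(-1732\right) = -8292816$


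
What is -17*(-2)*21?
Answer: 714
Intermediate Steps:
-17*(-2)*21 = 34*21 = 714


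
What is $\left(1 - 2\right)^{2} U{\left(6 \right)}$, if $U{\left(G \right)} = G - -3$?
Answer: $9$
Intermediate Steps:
$U{\left(G \right)} = 3 + G$ ($U{\left(G \right)} = G + 3 = 3 + G$)
$\left(1 - 2\right)^{2} U{\left(6 \right)} = \left(1 - 2\right)^{2} \left(3 + 6\right) = \left(-1\right)^{2} \cdot 9 = 1 \cdot 9 = 9$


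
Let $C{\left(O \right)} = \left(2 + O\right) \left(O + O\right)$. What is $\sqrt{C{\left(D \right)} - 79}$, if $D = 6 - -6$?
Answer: $\sqrt{257} \approx 16.031$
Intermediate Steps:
$D = 12$ ($D = 6 + 6 = 12$)
$C{\left(O \right)} = 2 O \left(2 + O\right)$ ($C{\left(O \right)} = \left(2 + O\right) 2 O = 2 O \left(2 + O\right)$)
$\sqrt{C{\left(D \right)} - 79} = \sqrt{2 \cdot 12 \left(2 + 12\right) - 79} = \sqrt{2 \cdot 12 \cdot 14 - 79} = \sqrt{336 - 79} = \sqrt{257}$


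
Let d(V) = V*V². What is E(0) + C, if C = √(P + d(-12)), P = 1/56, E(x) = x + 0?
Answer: I*√1354738/28 ≈ 41.569*I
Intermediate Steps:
d(V) = V³
E(x) = x
P = 1/56 ≈ 0.017857
C = I*√1354738/28 (C = √(1/56 + (-12)³) = √(1/56 - 1728) = √(-96767/56) = I*√1354738/28 ≈ 41.569*I)
E(0) + C = 0 + I*√1354738/28 = I*√1354738/28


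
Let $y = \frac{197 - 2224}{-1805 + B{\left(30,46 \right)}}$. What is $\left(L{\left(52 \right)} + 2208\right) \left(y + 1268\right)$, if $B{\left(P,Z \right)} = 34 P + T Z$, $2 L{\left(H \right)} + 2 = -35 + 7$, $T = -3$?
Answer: $\frac{2571053463}{923} \approx 2.7855 \cdot 10^{6}$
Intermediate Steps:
$L{\left(H \right)} = -15$ ($L{\left(H \right)} = -1 + \frac{-35 + 7}{2} = -1 + \frac{1}{2} \left(-28\right) = -1 - 14 = -15$)
$B{\left(P,Z \right)} = - 3 Z + 34 P$ ($B{\left(P,Z \right)} = 34 P - 3 Z = - 3 Z + 34 P$)
$y = \frac{2027}{923}$ ($y = \frac{197 - 2224}{-1805 + \left(\left(-3\right) 46 + 34 \cdot 30\right)} = - \frac{2027}{-1805 + \left(-138 + 1020\right)} = - \frac{2027}{-1805 + 882} = - \frac{2027}{-923} = \left(-2027\right) \left(- \frac{1}{923}\right) = \frac{2027}{923} \approx 2.1961$)
$\left(L{\left(52 \right)} + 2208\right) \left(y + 1268\right) = \left(-15 + 2208\right) \left(\frac{2027}{923} + 1268\right) = 2193 \cdot \frac{1172391}{923} = \frac{2571053463}{923}$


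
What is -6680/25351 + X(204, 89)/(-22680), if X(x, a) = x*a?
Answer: -50981263/47913390 ≈ -1.0640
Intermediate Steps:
X(x, a) = a*x
-6680/25351 + X(204, 89)/(-22680) = -6680/25351 + (89*204)/(-22680) = -6680*1/25351 + 18156*(-1/22680) = -6680/25351 - 1513/1890 = -50981263/47913390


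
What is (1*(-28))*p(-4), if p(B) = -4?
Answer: 112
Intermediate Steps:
(1*(-28))*p(-4) = (1*(-28))*(-4) = -28*(-4) = 112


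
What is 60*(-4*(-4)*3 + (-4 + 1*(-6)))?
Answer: 2280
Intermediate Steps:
60*(-4*(-4)*3 + (-4 + 1*(-6))) = 60*(16*3 + (-4 - 6)) = 60*(48 - 10) = 60*38 = 2280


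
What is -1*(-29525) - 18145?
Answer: 11380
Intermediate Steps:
-1*(-29525) - 18145 = 29525 - 18145 = 11380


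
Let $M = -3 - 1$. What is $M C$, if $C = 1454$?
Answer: $-5816$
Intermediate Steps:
$M = -4$ ($M = -3 - 1 = -4$)
$M C = \left(-4\right) 1454 = -5816$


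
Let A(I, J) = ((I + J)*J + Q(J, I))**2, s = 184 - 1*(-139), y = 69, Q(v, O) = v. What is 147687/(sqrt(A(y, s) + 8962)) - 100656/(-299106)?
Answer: 1864/5539 + 147687*sqrt(16113518683)/16113518683 ≈ 1.5000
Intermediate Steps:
s = 323 (s = 184 + 139 = 323)
A(I, J) = (J + J*(I + J))**2 (A(I, J) = ((I + J)*J + J)**2 = (J*(I + J) + J)**2 = (J + J*(I + J))**2)
147687/(sqrt(A(y, s) + 8962)) - 100656/(-299106) = 147687/(sqrt(323**2*(1 + 69 + 323)**2 + 8962)) - 100656/(-299106) = 147687/(sqrt(104329*393**2 + 8962)) - 100656*(-1/299106) = 147687/(sqrt(104329*154449 + 8962)) + 1864/5539 = 147687/(sqrt(16113509721 + 8962)) + 1864/5539 = 147687/(sqrt(16113518683)) + 1864/5539 = 147687*(sqrt(16113518683)/16113518683) + 1864/5539 = 147687*sqrt(16113518683)/16113518683 + 1864/5539 = 1864/5539 + 147687*sqrt(16113518683)/16113518683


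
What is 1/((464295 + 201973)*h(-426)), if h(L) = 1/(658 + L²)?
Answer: 91067/333134 ≈ 0.27336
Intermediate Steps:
1/((464295 + 201973)*h(-426)) = 1/((464295 + 201973)*(1/(658 + (-426)²))) = 1/(666268*(1/(658 + 181476))) = 1/(666268*(1/182134)) = (1/666268)*182134 = 91067/333134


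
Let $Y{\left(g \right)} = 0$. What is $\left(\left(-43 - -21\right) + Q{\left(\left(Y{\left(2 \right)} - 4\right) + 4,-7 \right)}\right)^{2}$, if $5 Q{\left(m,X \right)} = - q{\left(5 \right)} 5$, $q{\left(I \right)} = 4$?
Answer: $676$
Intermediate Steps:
$Q{\left(m,X \right)} = -4$ ($Q{\left(m,X \right)} = \frac{\left(-1\right) 4 \cdot 5}{5} = \frac{\left(-4\right) 5}{5} = \frac{1}{5} \left(-20\right) = -4$)
$\left(\left(-43 - -21\right) + Q{\left(\left(Y{\left(2 \right)} - 4\right) + 4,-7 \right)}\right)^{2} = \left(\left(-43 - -21\right) - 4\right)^{2} = \left(\left(-43 + 21\right) - 4\right)^{2} = \left(-22 - 4\right)^{2} = \left(-26\right)^{2} = 676$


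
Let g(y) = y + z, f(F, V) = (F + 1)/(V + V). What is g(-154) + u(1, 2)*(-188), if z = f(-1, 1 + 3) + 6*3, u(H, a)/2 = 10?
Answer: -3896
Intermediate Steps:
f(F, V) = (1 + F)/(2*V) (f(F, V) = (1 + F)/((2*V)) = (1 + F)*(1/(2*V)) = (1 + F)/(2*V))
u(H, a) = 20 (u(H, a) = 2*10 = 20)
z = 18 (z = (1 - 1)/(2*(1 + 3)) + 6*3 = (1/2)*0/4 + 18 = (1/2)*(1/4)*0 + 18 = 0 + 18 = 18)
g(y) = 18 + y (g(y) = y + 18 = 18 + y)
g(-154) + u(1, 2)*(-188) = (18 - 154) + 20*(-188) = -136 - 3760 = -3896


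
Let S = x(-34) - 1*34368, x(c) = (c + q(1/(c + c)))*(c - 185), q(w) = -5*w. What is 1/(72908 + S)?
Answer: 68/3125953 ≈ 2.1753e-5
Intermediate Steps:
x(c) = (-185 + c)*(c - 5/(2*c)) (x(c) = (c - 5/(c + c))*(c - 185) = (c - 5*1/(2*c))*(-185 + c) = (c - 5/(2*c))*(-185 + c) = (-185 + c)*(c - 5/(2*c)))
S = -1831791/68 (S = (-5/2 + (-34)² - 185*(-34) + (925/2)/(-34)) - 1*34368 = (-5/2 + 1156 + 6290 + (925/2)*(-1/34)) - 34368 = (-5/2 + 1156 + 6290 - 925/68) - 34368 = 505233/68 - 34368 = -1831791/68 ≈ -26938.)
1/(72908 + S) = 1/(72908 - 1831791/68) = 1/(3125953/68) = 68/3125953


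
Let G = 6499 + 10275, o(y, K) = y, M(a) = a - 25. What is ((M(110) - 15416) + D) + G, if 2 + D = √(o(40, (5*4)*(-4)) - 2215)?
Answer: 1441 + 5*I*√87 ≈ 1441.0 + 46.637*I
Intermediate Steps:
M(a) = -25 + a
G = 16774
D = -2 + 5*I*√87 (D = -2 + √(40 - 2215) = -2 + √(-2175) = -2 + 5*I*√87 ≈ -2.0 + 46.637*I)
((M(110) - 15416) + D) + G = (((-25 + 110) - 15416) + (-2 + 5*I*√87)) + 16774 = ((85 - 15416) + (-2 + 5*I*√87)) + 16774 = (-15331 + (-2 + 5*I*√87)) + 16774 = (-15333 + 5*I*√87) + 16774 = 1441 + 5*I*√87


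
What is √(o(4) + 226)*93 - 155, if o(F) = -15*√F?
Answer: 1147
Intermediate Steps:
√(o(4) + 226)*93 - 155 = √(-15*√4 + 226)*93 - 155 = √(-15*2 + 226)*93 - 155 = √(-30 + 226)*93 - 155 = √196*93 - 155 = 14*93 - 155 = 1302 - 155 = 1147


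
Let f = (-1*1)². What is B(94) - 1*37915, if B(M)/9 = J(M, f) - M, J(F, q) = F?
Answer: -37915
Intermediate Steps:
f = 1 (f = (-1)² = 1)
B(M) = 0 (B(M) = 9*(M - M) = 9*0 = 0)
B(94) - 1*37915 = 0 - 1*37915 = 0 - 37915 = -37915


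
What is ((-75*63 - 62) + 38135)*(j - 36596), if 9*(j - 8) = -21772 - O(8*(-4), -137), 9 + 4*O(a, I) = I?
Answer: -3902021690/3 ≈ -1.3007e+9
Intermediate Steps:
O(a, I) = -9/4 + I/4
j = -43327/18 (j = 8 + (-21772 - (-9/4 + (¼)*(-137)))/9 = 8 + (-21772 - (-9/4 - 137/4))/9 = 8 + (-21772 - 1*(-73/2))/9 = 8 + (-21772 + 73/2)/9 = 8 + (⅑)*(-43471/2) = 8 - 43471/18 = -43327/18 ≈ -2407.1)
((-75*63 - 62) + 38135)*(j - 36596) = ((-75*63 - 62) + 38135)*(-43327/18 - 36596) = ((-4725 - 62) + 38135)*(-702055/18) = (-4787 + 38135)*(-702055/18) = 33348*(-702055/18) = -3902021690/3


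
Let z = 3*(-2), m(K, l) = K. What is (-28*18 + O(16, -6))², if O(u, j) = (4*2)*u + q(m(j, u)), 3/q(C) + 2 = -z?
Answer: 2253001/16 ≈ 1.4081e+5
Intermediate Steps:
z = -6
q(C) = ¾ (q(C) = 3/(-2 - 1*(-6)) = 3/(-2 + 6) = 3/4 = 3*(¼) = ¾)
O(u, j) = ¾ + 8*u (O(u, j) = (4*2)*u + ¾ = 8*u + ¾ = ¾ + 8*u)
(-28*18 + O(16, -6))² = (-28*18 + (¾ + 8*16))² = (-504 + (¾ + 128))² = (-504 + 515/4)² = (-1501/4)² = 2253001/16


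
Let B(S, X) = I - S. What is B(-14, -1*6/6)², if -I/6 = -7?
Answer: 3136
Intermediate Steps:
I = 42 (I = -6*(-7) = 42)
B(S, X) = 42 - S
B(-14, -1*6/6)² = (42 - 1*(-14))² = (42 + 14)² = 56² = 3136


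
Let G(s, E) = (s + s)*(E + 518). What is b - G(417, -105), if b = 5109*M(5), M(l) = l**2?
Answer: -216717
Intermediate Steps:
b = 127725 (b = 5109*5**2 = 5109*25 = 127725)
G(s, E) = 2*s*(518 + E) (G(s, E) = (2*s)*(518 + E) = 2*s*(518 + E))
b - G(417, -105) = 127725 - 2*417*(518 - 105) = 127725 - 2*417*413 = 127725 - 1*344442 = 127725 - 344442 = -216717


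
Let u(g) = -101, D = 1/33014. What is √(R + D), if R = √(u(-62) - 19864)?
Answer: √(33014 + 11989166156*I*√165)/33014 ≈ 8.4053 + 8.4053*I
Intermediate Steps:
D = 1/33014 ≈ 3.0290e-5
R = 11*I*√165 (R = √(-101 - 19864) = √(-19965) = 11*I*√165 ≈ 141.3*I)
√(R + D) = √(11*I*√165 + 1/33014) = √(1/33014 + 11*I*√165)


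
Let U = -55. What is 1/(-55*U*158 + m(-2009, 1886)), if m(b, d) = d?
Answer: 1/479836 ≈ 2.0840e-6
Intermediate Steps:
1/(-55*U*158 + m(-2009, 1886)) = 1/(-55*(-55)*158 + 1886) = 1/(3025*158 + 1886) = 1/(477950 + 1886) = 1/479836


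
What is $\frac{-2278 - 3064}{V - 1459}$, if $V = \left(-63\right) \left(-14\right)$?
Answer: $\frac{5342}{577} \approx 9.2582$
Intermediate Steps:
$V = 882$
$\frac{-2278 - 3064}{V - 1459} = \frac{-2278 - 3064}{882 - 1459} = - \frac{5342}{-577} = \left(-5342\right) \left(- \frac{1}{577}\right) = \frac{5342}{577}$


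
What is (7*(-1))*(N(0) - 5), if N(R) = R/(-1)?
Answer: 35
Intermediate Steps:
N(R) = -R (N(R) = R*(-1) = -R)
(7*(-1))*(N(0) - 5) = (7*(-1))*(-1*0 - 5) = -7*(0 - 5) = -7*(-5) = 35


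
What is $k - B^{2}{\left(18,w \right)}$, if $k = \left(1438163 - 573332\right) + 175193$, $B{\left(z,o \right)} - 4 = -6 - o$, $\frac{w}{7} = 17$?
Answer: $1025383$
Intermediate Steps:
$w = 119$ ($w = 7 \cdot 17 = 119$)
$B{\left(z,o \right)} = -2 - o$ ($B{\left(z,o \right)} = 4 - \left(6 + o\right) = -2 - o$)
$k = 1040024$ ($k = 864831 + 175193 = 1040024$)
$k - B^{2}{\left(18,w \right)} = 1040024 - \left(-2 - 119\right)^{2} = 1040024 - \left(-121\right)^{2} = 1040024 - 14641 = 1025383$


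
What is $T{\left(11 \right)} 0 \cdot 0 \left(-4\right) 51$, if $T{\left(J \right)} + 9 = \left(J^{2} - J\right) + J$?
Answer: $0$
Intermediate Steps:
$T{\left(J \right)} = -9 + J^{2}$ ($T{\left(J \right)} = -9 + \left(\left(J^{2} - J\right) + J\right) = -9 + J^{2}$)
$T{\left(11 \right)} 0 \cdot 0 \left(-4\right) 51 = \left(-9 + 11^{2}\right) 0 \cdot 0 \left(-4\right) 51 = \left(-9 + 121\right) 0 \left(-4\right) 51 = 112 \cdot 0 \cdot 51 = 0 \cdot 51 = 0$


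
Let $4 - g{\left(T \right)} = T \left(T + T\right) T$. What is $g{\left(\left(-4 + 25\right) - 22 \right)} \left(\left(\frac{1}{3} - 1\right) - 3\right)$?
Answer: $-22$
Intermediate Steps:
$g{\left(T \right)} = 4 - 2 T^{3}$ ($g{\left(T \right)} = 4 - T \left(T + T\right) T = 4 - T 2 T T = 4 - 2 T^{2} T = 4 - 2 T^{3}$)
$g{\left(\left(-4 + 25\right) - 22 \right)} \left(\left(\frac{1}{3} - 1\right) - 3\right) = \left(4 - 2 \left(\left(-4 + 25\right) - 22\right)^{3}\right) \left(\left(\frac{1}{3} - 1\right) - 3\right) = \left(4 - 2 \left(21 - 22\right)^{3}\right) \left(\left(\frac{1}{3} - 1\right) - 3\right) = \left(4 - 2 \left(-1\right)^{3}\right) \left(- \frac{2}{3} - 3\right) = \left(4 - -2\right) \left(- \frac{11}{3}\right) = \left(4 + 2\right) \left(- \frac{11}{3}\right) = 6 \left(- \frac{11}{3}\right) = -22$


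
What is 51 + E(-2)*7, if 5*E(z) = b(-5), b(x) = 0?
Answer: 51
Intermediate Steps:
E(z) = 0 (E(z) = (⅕)*0 = 0)
51 + E(-2)*7 = 51 + 0*7 = 51 + 0 = 51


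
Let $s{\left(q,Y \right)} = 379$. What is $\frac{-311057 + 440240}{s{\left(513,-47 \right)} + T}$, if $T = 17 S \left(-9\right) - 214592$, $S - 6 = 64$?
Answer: $- \frac{129183}{224923} \approx -0.57434$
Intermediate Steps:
$S = 70$ ($S = 6 + 64 = 70$)
$T = -225302$ ($T = 17 \cdot 70 \left(-9\right) - 214592 = 1190 \left(-9\right) - 214592 = -10710 - 214592 = -225302$)
$\frac{-311057 + 440240}{s{\left(513,-47 \right)} + T} = \frac{-311057 + 440240}{379 - 225302} = \frac{129183}{-224923} = 129183 \left(- \frac{1}{224923}\right) = - \frac{129183}{224923}$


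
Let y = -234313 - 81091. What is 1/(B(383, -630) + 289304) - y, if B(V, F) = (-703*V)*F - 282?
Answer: 53592152000369/169915892 ≈ 3.1540e+5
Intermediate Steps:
B(V, F) = -282 - 703*F*V (B(V, F) = -703*F*V - 282 = -282 - 703*F*V)
y = -315404
1/(B(383, -630) + 289304) - y = 1/((-282 - 703*(-630)*383) + 289304) - 1*(-315404) = 1/((-282 + 169626870) + 289304) + 315404 = 1/(169626588 + 289304) + 315404 = 1/169915892 + 315404 = 53592152000369/169915892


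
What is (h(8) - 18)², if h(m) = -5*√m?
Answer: 524 + 360*√2 ≈ 1033.1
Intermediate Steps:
(h(8) - 18)² = (-10*√2 - 18)² = (-18 - 10*√2)²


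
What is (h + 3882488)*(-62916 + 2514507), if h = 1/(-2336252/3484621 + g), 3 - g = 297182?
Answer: 9856728330289750825063677/1035558520411 ≈ 9.5183e+12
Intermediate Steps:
g = -297179 (g = 3 - 1*297182 = 3 - 297182 = -297179)
h = -3484621/1035558520411 (h = 1/(-2336252/3484621 - 297179) = 1/(-1035558520411/3484621) = -3484621/1035558520411 ≈ -3.3650e-6)
(h + 3882488)*(-62916 + 2514507) = (-3484621/1035558520411 + 3882488)*(-62916 + 2514507) = (4020543528789977947/1035558520411)*2451591 = 9856728330289750825063677/1035558520411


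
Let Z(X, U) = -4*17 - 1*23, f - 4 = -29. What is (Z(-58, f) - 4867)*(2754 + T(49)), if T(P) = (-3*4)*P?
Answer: -10739028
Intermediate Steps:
f = -25 (f = 4 - 29 = -25)
T(P) = -12*P
Z(X, U) = -91 (Z(X, U) = -68 - 23 = -91)
(Z(-58, f) - 4867)*(2754 + T(49)) = (-91 - 4867)*(2754 - 12*49) = -4958*(2754 - 588) = -4958*2166 = -10739028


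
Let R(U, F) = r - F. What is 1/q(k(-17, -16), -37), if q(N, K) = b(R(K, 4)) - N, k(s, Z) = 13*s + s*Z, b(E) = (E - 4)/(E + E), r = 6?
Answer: -2/103 ≈ -0.019417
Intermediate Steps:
R(U, F) = 6 - F
b(E) = (-4 + E)/(2*E) (b(E) = (-4 + E)/((2*E)) = (-4 + E)*(1/(2*E)) = (-4 + E)/(2*E))
k(s, Z) = 13*s + Z*s
q(N, K) = -½ - N (q(N, K) = (-4 + (6 - 1*4))/(2*(6 - 1*4)) - N = (-4 + (6 - 4))/(2*(6 - 4)) - N = (½)*(-4 + 2)/2 - N = (½)*(½)*(-2) - N = -½ - N)
1/q(k(-17, -16), -37) = 1/(-½ - (-17)*(13 - 16)) = 1/(-½ - (-17)*(-3)) = 1/(-½ - 1*51) = 1/(-½ - 51) = 1/(-103/2) = -2/103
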